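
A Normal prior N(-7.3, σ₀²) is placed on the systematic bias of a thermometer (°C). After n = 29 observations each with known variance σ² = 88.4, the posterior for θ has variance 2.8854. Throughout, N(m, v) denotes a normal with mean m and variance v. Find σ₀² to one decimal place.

For the Normal–Normal model with known σ², precisions add: τ_n = τ₀ + n/σ².
So 1/σ₀² = 1/2.8854 − 29/88.4 = 0.346572 − 0.328054 = 0.018518.
Hence σ₀² = 1/0.018518 ≈ 54.0.

σ₀² = 54.0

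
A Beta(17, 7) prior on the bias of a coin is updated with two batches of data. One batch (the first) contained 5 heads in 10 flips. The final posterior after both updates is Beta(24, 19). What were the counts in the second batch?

Sequential conjugate updates are equivalent to a single update on the pooled data, so total successes = posterior α − prior α and total failures = posterior β − prior β.
Total across both batches: 24−17=7 heads, 19−7=12 tails.
Subtract the first batch: 7−5=2 heads and 12−5=7 tails.

2 heads and 7 tails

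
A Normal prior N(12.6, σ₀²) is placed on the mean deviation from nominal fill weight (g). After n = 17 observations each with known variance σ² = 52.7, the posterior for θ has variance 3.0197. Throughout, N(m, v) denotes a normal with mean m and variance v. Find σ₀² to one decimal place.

For the Normal–Normal model with known σ², precisions add: τ_n = τ₀ + n/σ².
So 1/σ₀² = 1/3.0197 − 17/52.7 = 0.331159 − 0.322581 = 0.008578.
Hence σ₀² = 1/0.008578 ≈ 116.6.

σ₀² = 116.6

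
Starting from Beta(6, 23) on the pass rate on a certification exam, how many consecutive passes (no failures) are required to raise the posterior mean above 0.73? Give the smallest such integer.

k = 57

After k passes and 0 failures the posterior is Beta(6+k, 23), with mean (6+k)/(6+23+k).
Set (6+k)/(29+k) > 0.73 and solve: k > (0.73·29 − 6)/(1 − 0.73) = 56.185.
The smallest integer exceeding 56.185 is 57.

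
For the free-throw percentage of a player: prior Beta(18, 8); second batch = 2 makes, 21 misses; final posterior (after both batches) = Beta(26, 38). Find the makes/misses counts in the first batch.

Sequential conjugate updates are equivalent to a single update on the pooled data, so total successes = posterior α − prior α and total failures = posterior β − prior β.
Total across both batches: 26−18=8 makes, 38−8=30 misses.
Subtract the second batch: 8−2=6 makes and 30−21=9 misses.

6 makes and 9 misses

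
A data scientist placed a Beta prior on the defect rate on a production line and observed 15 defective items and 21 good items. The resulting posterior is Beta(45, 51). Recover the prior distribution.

Beta is conjugate to the binomial likelihood: posterior = Beta(a+s, b+f).
Subtract the data counts: 45−15=30, 51−21=30.

Beta(30, 30)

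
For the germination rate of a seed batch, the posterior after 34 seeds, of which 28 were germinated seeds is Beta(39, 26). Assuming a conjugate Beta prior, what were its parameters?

Beta(11, 20)

A Beta(α, β) prior with s successes and f failures in binomial data gives a Beta(α+s, β+f) posterior.
So α = 39 − 28 = 11 and β = 26 − 6 = 20.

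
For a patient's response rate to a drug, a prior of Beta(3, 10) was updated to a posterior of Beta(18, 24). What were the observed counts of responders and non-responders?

15 responders and 14 non-responders

Beta is conjugate to the binomial likelihood: posterior = Beta(α+s, β+f).
So s = 18 − 3 = 15 and f = 24 − 10 = 14.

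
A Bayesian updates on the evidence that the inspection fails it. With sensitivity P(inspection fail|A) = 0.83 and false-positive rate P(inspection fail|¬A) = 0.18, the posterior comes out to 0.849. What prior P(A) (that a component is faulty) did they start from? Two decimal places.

P(A) = 0.55

In odds form, posterior odds = prior odds × likelihood ratio, so prior odds = posterior odds ÷ LR.
Posterior odds = 0.849/(1−0.849) = 5.6225. LR = 0.83/0.18 = 4.6111.
Prior odds = 5.6225/4.6111 = 1.2193, so P(A) = 1.2193/(1+1.2193) ≈ 0.55.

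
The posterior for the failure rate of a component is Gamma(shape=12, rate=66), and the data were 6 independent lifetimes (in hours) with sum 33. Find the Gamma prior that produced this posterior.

For an exponential likelihood with a Gamma(α, β) prior on the rate, n observations with total T give posterior Gamma(α+n, β+T).
So α = 12 − 6 = 6 and β = 66 − 33 = 33.

Gamma(shape=6, rate=33)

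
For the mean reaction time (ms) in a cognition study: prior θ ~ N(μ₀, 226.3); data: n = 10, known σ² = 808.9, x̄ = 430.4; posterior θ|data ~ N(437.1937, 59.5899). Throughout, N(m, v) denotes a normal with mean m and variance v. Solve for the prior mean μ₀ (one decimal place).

μ₀ = 456.2

With known observation variance, the Normal–Normal posterior has precision τ_n = τ₀ + n/σ² and mean μ_n = (τ₀μ₀ + (n/σ²)x̄)/τ_n.
Here τ₀ = 1/226.3 = 0.004419 and τ_data = 10/808.9 = 0.012362, so τ_n = 0.016781.
Rearranging for μ₀: μ₀ = (μ_n·τ_n − τ_data·x̄)/τ₀ = (437.1937·0.016781 − 0.012362·430.4) / 0.004419 = 2.015943/0.004419 ≈ 456.2.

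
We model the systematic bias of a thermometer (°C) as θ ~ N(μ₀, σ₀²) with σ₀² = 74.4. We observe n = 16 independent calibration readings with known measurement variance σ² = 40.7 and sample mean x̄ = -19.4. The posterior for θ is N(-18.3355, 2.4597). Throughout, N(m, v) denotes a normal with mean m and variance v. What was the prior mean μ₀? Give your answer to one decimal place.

The posterior mean is a precision-weighted average: μ_n = (τ₀μ₀ + τ_data·x̄)/(τ₀+τ_data), with τ₀=1/σ₀² and τ_data=n/σ².
Here τ₀ = 1/74.4 = 0.013441 and τ_data = 16/40.7 = 0.393120, so τ_n = 0.406561.
Rearranging for μ₀: μ₀ = (μ_n·τ_n − τ_data·x̄)/τ₀ = (-18.3355·0.406561 − 0.393120·-19.4) / 0.013441 = 0.172029/0.013441 ≈ 12.8.

μ₀ = 12.8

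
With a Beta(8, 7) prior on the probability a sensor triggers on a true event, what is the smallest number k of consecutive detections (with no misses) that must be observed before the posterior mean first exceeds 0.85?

k = 32

After k detections and 0 misses the posterior is Beta(8+k, 7), with mean (8+k)/(8+7+k).
Set (8+k)/(15+k) > 0.85 and solve: k > (0.85·15 − 8)/(1 − 0.85) = 31.667.
The smallest integer exceeding 31.667 is 32, and checking k=32: (40)/(47) = 0.8511 > 0.85.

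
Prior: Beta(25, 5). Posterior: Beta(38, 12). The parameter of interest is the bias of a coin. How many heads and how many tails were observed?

13 heads and 7 tails

Beta is conjugate to the binomial likelihood: posterior = Beta(a+s, b+f).
So s = 38 − 25 = 13 and f = 12 − 5 = 7.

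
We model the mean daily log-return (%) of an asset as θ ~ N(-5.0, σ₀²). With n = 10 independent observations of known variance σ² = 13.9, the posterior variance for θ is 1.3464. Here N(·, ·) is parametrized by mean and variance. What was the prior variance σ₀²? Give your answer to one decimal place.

σ₀² = 42.9

For the Normal–Normal model with known σ², precisions add: τ_n = τ₀ + n/σ².
So 1/σ₀² = 1/1.3464 − 10/13.9 = 0.742721 − 0.719424 = 0.023297.
Hence σ₀² = 1/0.023297 ≈ 42.9.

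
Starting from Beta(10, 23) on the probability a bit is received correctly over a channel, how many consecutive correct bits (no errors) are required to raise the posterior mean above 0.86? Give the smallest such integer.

k = 132

After k correct bits and 0 errors the posterior is Beta(10+k, 23), with mean (10+k)/(10+23+k).
Set (10+k)/(33+k) > 0.86 and solve: k > (0.86·33 − 10)/(1 − 0.86) = 131.286.
The smallest integer exceeding 131.286 is 132.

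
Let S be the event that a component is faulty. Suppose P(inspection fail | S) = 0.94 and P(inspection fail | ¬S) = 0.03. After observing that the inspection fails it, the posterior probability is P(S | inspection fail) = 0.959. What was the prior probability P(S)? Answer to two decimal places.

In odds form, posterior odds = prior odds × likelihood ratio, so prior odds = posterior odds ÷ LR.
Posterior odds = 0.959/(1−0.959) = 23.3902. LR = 0.94/0.03 = 31.3333.
Prior odds = 23.3902/31.3333 = 0.7465, so P(S) = 0.7465/(1+0.7465) ≈ 0.43.

P(S) = 0.43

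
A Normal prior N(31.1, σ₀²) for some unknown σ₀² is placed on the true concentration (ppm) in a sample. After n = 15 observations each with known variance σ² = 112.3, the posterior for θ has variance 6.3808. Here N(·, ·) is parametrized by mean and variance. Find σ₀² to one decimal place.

Posterior precision equals prior precision plus data precision: 1/σ_n² = 1/σ₀² + n/σ².
So 1/σ₀² = 1/6.3808 − 15/112.3 = 0.156720 − 0.133571 = 0.023149.
Hence σ₀² = 1/0.023149 ≈ 43.2.

σ₀² = 43.2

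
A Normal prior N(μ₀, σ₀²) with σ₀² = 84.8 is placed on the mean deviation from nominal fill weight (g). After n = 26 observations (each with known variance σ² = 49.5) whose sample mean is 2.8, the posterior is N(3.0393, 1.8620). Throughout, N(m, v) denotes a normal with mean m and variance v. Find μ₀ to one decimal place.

μ₀ = 13.7

With known observation variance, the Normal–Normal posterior has precision τ_n = τ₀ + n/σ² and mean μ_n = (τ₀μ₀ + (n/σ²)x̄)/τ_n.
Here τ₀ = 1/84.8 = 0.011792 and τ_data = 26/49.5 = 0.525253, so τ_n = 0.537045.
Rearranging for μ₀: μ₀ = (μ_n·τ_n − τ_data·x̄)/τ₀ = (3.0393·0.537045 − 0.525253·2.8) / 0.011792 = 0.161532/0.011792 ≈ 13.7.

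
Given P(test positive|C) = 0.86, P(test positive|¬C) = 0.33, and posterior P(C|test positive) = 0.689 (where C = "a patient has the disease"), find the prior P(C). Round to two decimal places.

In odds form, posterior odds = prior odds × likelihood ratio, so prior odds = posterior odds ÷ LR.
Posterior odds = 0.689/(1−0.689) = 2.2154. LR = 0.86/0.33 = 2.6061.
Prior odds = 2.2154/2.6061 = 0.8501, so P(C) = 0.8501/(1+0.8501) ≈ 0.46.

P(C) = 0.46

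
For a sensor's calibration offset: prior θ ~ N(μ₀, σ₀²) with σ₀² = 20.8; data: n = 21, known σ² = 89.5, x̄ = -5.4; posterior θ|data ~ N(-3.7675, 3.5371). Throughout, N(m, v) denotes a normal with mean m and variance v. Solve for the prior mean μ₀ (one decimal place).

μ₀ = 4.2

With known observation variance, the Normal–Normal posterior has precision τ_n = τ₀ + n/σ² and mean μ_n = (τ₀μ₀ + (n/σ²)x̄)/τ_n.
Here τ₀ = 1/20.8 = 0.048077 and τ_data = 21/89.5 = 0.234637, so τ_n = 0.282714.
Rearranging for μ₀: μ₀ = (μ_n·τ_n − τ_data·x̄)/τ₀ = (-3.7675·0.282714 − 0.234637·-5.4) / 0.048077 = 0.201915/0.048077 ≈ 4.2.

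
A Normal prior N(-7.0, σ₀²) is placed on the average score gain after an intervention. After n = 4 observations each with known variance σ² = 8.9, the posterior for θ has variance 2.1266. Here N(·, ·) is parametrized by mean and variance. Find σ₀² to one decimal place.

For the Normal–Normal model with known σ², precisions add: τ_n = τ₀ + n/σ².
So 1/σ₀² = 1/2.1266 − 4/8.9 = 0.470234 − 0.449438 = 0.020796.
Hence σ₀² = 1/0.020796 ≈ 48.1.

σ₀² = 48.1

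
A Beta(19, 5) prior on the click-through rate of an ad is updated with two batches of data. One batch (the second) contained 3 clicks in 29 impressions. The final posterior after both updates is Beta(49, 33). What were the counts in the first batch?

Because Beta–binomial updating is additive in the counts, the combined data contributed (α_post−α_prior, β_post−β_prior) successes and failures.
Total across both batches: 49−19=30 clicks, 33−5=28 non-clicks.
Subtract the second batch: 30−3=27 clicks and 28−26=2 non-clicks.

27 clicks and 2 non-clicks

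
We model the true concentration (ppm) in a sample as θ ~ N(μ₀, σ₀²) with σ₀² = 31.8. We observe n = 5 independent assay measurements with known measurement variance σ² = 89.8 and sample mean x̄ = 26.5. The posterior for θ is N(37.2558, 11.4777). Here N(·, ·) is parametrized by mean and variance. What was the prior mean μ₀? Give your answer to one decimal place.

With known observation variance, the Normal–Normal posterior has precision τ_n = τ₀ + n/σ² and mean μ_n = (τ₀μ₀ + (n/σ²)x̄)/τ_n.
Here τ₀ = 1/31.8 = 0.031447 and τ_data = 5/89.8 = 0.055679, so τ_n = 0.087126.
Rearranging for μ₀: μ₀ = (μ_n·τ_n − τ_data·x̄)/τ₀ = (37.2558·0.087126 − 0.055679·26.5) / 0.031447 = 1.770455/0.031447 ≈ 56.3.

μ₀ = 56.3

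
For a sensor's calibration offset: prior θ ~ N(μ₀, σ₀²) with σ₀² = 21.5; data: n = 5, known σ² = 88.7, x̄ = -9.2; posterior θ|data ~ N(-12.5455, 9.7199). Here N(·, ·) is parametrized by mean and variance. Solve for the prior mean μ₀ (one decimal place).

The posterior mean is a precision-weighted average: μ_n = (τ₀μ₀ + τ_data·x̄)/(τ₀+τ_data), with τ₀=1/σ₀² and τ_data=n/σ².
Here τ₀ = 1/21.5 = 0.046512 and τ_data = 5/88.7 = 0.056370, so τ_n = 0.102882.
Rearranging for μ₀: μ₀ = (μ_n·τ_n − τ_data·x̄)/τ₀ = (-12.5455·0.102882 − 0.056370·-9.2) / 0.046512 = -0.772102/0.046512 ≈ -16.6.

μ₀ = -16.6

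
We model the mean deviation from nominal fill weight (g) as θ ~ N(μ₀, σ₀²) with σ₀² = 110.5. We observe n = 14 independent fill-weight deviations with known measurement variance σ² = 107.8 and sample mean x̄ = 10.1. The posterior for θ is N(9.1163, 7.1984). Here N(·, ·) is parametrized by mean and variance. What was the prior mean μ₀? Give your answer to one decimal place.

With known observation variance, the Normal–Normal posterior has precision τ_n = τ₀ + n/σ² and mean μ_n = (τ₀μ₀ + (n/σ²)x̄)/τ_n.
Here τ₀ = 1/110.5 = 0.009050 and τ_data = 14/107.8 = 0.129870, so τ_n = 0.138920.
Rearranging for μ₀: μ₀ = (μ_n·τ_n − τ_data·x̄)/τ₀ = (9.1163·0.138920 − 0.129870·10.1) / 0.009050 = -0.045251/0.009050 ≈ -5.0.

μ₀ = -5.0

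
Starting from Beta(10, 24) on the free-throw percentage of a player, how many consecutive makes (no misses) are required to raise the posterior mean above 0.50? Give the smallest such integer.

k = 15

After k makes and 0 misses the posterior is Beta(10+k, 24), with mean (10+k)/(10+24+k).
Set (10+k)/(34+k) > 0.50 and solve: k > (0.50·34 − 10)/(1 − 0.50) = 14.000.
The smallest integer exceeding 14.000 is 15.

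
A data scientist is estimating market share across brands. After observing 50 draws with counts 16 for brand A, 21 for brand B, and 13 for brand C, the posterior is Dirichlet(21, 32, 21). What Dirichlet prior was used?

For a Dirichlet(α) prior with multinomial counts c, the posterior is Dirichlet(α + c) componentwise.
Subtract each count from the matching posterior parameter: 21−16=5, 32−21=11, 21−13=8.

Dirichlet(5, 11, 8)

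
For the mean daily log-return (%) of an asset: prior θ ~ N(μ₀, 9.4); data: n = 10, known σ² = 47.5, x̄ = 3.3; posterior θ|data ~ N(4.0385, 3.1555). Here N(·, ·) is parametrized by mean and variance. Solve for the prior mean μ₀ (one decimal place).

With known observation variance, the Normal–Normal posterior has precision τ_n = τ₀ + n/σ² and mean μ_n = (τ₀μ₀ + (n/σ²)x̄)/τ_n.
Here τ₀ = 1/9.4 = 0.106383 and τ_data = 10/47.5 = 0.210526, so τ_n = 0.316909.
Rearranging for μ₀: μ₀ = (μ_n·τ_n − τ_data·x̄)/τ₀ = (4.0385·0.316909 − 0.210526·3.3) / 0.106383 = 0.585101/0.106383 ≈ 5.5.

μ₀ = 5.5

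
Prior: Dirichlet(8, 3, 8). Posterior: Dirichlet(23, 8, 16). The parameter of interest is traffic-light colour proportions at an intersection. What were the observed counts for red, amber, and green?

For a Dirichlet(α) prior with multinomial counts c, the posterior is Dirichlet(α + c) componentwise.
Counts are posterior − prior componentwise: 23−8=15, 8−3=5, 16−8=8.

counts (15, 5, 8)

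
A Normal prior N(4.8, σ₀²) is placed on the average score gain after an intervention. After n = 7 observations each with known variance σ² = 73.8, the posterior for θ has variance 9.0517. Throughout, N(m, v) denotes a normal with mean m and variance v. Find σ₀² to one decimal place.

For the Normal–Normal model with known σ², precisions add: τ_n = τ₀ + n/σ².
So 1/σ₀² = 1/9.0517 − 7/73.8 = 0.110476 − 0.094851 = 0.015625.
Hence σ₀² = 1/0.015625 ≈ 64.0.

σ₀² = 64.0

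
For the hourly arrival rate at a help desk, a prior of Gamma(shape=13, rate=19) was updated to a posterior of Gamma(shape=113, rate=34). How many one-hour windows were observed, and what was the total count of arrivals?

n = 15 one-hour windows with total 100 arrivals

Gamma–Poisson conjugacy: posterior shape = α + Σxᵢ, posterior rate = β + n.
Matching: Σxᵢ = 113 − 13 = 100 and n = 34 − 19 = 15.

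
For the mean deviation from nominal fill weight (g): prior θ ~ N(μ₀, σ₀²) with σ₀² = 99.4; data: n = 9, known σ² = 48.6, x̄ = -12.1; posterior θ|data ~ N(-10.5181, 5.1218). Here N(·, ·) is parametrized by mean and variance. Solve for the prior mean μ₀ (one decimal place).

μ₀ = 18.6

The posterior mean is a precision-weighted average: μ_n = (τ₀μ₀ + τ_data·x̄)/(τ₀+τ_data), with τ₀=1/σ₀² and τ_data=n/σ².
Here τ₀ = 1/99.4 = 0.010060 and τ_data = 9/48.6 = 0.185185, so τ_n = 0.195245.
Rearranging for μ₀: μ₀ = (μ_n·τ_n − τ_data·x̄)/τ₀ = (-10.5181·0.195245 − 0.185185·-12.1) / 0.010060 = 0.187132/0.010060 ≈ 18.6.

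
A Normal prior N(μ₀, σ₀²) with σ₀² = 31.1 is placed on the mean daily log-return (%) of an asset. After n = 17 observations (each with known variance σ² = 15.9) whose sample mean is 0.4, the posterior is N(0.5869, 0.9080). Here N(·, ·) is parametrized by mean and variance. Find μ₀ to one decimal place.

The posterior mean is a precision-weighted average: μ_n = (τ₀μ₀ + τ_data·x̄)/(τ₀+τ_data), with τ₀=1/σ₀² and τ_data=n/σ².
Here τ₀ = 1/31.1 = 0.032154 and τ_data = 17/15.9 = 1.069182, so τ_n = 1.101336.
Rearranging for μ₀: μ₀ = (μ_n·τ_n − τ_data·x̄)/τ₀ = (0.5869·1.101336 − 1.069182·0.4) / 0.032154 = 0.218701/0.032154 ≈ 6.8.

μ₀ = 6.8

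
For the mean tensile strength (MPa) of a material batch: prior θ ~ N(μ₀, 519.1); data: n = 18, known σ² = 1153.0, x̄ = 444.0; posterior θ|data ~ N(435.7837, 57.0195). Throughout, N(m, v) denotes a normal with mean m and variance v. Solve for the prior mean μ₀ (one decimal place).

μ₀ = 369.2

With known observation variance, the Normal–Normal posterior has precision τ_n = τ₀ + n/σ² and mean μ_n = (τ₀μ₀ + (n/σ²)x̄)/τ_n.
Here τ₀ = 1/519.1 = 0.001926 and τ_data = 18/1153.0 = 0.015611, so τ_n = 0.017537.
Rearranging for μ₀: μ₀ = (μ_n·τ_n − τ_data·x̄)/τ₀ = (435.7837·0.017537 − 0.015611·444.0) / 0.001926 = 0.711055/0.001926 ≈ 369.2.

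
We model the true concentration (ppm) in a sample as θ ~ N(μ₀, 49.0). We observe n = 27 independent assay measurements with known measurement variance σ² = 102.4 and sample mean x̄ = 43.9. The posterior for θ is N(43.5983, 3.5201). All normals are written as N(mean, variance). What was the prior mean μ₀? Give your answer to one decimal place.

μ₀ = 39.7

With known observation variance, the Normal–Normal posterior has precision τ_n = τ₀ + n/σ² and mean μ_n = (τ₀μ₀ + (n/σ²)x̄)/τ_n.
Here τ₀ = 1/49.0 = 0.020408 and τ_data = 27/102.4 = 0.263672, so τ_n = 0.284080.
Rearranging for μ₀: μ₀ = (μ_n·τ_n − τ_data·x̄)/τ₀ = (43.5983·0.284080 − 0.263672·43.9) / 0.020408 = 0.810204/0.020408 ≈ 39.7.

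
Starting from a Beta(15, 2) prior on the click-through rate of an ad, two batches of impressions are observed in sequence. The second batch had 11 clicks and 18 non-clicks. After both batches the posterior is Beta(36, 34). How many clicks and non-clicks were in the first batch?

10 clicks and 14 non-clicks

Because Beta–binomial updating is additive in the counts, the combined data contributed (α_post−α_prior, β_post−β_prior) successes and failures.
Total across both batches: 36−15=21 clicks, 34−2=32 non-clicks.
Subtract the second batch: 21−11=10 clicks and 32−18=14 non-clicks.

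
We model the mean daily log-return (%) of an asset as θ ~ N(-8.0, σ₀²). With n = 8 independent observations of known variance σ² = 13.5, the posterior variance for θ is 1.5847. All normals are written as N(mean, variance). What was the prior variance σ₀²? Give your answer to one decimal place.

For the Normal–Normal model with known σ², precisions add: τ_n = τ₀ + n/σ².
So 1/σ₀² = 1/1.5847 − 8/13.5 = 0.631034 − 0.592593 = 0.038441.
Hence σ₀² = 1/0.038441 ≈ 26.0.

σ₀² = 26.0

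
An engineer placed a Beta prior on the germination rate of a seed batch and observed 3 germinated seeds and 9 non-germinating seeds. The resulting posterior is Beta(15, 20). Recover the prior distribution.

Under Beta–binomial conjugacy the posterior parameters are (α+s, β+f).
Subtract the data counts: 15−3=12, 20−9=11.

Beta(12, 11)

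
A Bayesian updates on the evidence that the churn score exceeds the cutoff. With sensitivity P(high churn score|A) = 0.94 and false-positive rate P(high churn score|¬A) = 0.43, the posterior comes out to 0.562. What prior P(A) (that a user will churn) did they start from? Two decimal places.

P(A) = 0.37

Bayes' rule in odds form gives O(A|E) = O(A)·[P(E|A)/P(E|¬A)], hence O(A) = O(A|E)/LR.
Posterior odds = 0.562/(1−0.562) = 1.2831. LR = 0.94/0.43 = 2.1860.
Prior odds = 1.2831/2.1860 = 0.5870, so P(A) = 0.5870/(1+0.5870) ≈ 0.37.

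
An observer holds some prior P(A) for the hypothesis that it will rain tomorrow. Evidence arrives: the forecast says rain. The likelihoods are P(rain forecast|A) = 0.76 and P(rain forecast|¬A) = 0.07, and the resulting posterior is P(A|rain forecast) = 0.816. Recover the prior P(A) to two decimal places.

In odds form, posterior odds = prior odds × likelihood ratio, so prior odds = posterior odds ÷ LR.
Posterior odds = 0.816/(1−0.816) = 4.4348. LR = 0.76/0.07 = 10.8571.
Prior odds = 4.4348/10.8571 = 0.4085, so P(A) = 0.4085/(1+0.4085) ≈ 0.29.

P(A) = 0.29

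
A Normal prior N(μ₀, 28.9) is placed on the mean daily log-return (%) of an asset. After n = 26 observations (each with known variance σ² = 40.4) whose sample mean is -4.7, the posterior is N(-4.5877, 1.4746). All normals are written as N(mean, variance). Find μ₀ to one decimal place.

μ₀ = -2.5

The posterior mean is a precision-weighted average: μ_n = (τ₀μ₀ + τ_data·x̄)/(τ₀+τ_data), with τ₀=1/σ₀² and τ_data=n/σ².
Here τ₀ = 1/28.9 = 0.034602 and τ_data = 26/40.4 = 0.643564, so τ_n = 0.678166.
Rearranging for μ₀: μ₀ = (μ_n·τ_n − τ_data·x̄)/τ₀ = (-4.5877·0.678166 − 0.643564·-4.7) / 0.034602 = -0.086471/0.034602 ≈ -2.5.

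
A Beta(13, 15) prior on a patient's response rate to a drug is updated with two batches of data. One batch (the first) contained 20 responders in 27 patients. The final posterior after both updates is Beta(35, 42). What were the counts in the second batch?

2 responders and 20 non-responders

Because Beta–binomial updating is additive in the counts, the combined data contributed (α_post−α_prior, β_post−β_prior) successes and failures.
Total across both batches: 35−13=22 responders, 42−15=27 non-responders.
Subtract the first batch: 22−20=2 responders and 27−7=20 non-responders.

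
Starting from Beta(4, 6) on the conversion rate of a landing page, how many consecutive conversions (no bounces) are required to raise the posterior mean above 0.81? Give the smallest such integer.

k = 22

After k conversions and 0 bounces the posterior is Beta(4+k, 6), with mean (4+k)/(4+6+k).
Set (4+k)/(10+k) > 0.81 and solve: k > (0.81·10 − 4)/(1 − 0.81) = 21.579.
The smallest integer exceeding 21.579 is 22, and checking k=22: (26)/(32) = 0.8125 > 0.81.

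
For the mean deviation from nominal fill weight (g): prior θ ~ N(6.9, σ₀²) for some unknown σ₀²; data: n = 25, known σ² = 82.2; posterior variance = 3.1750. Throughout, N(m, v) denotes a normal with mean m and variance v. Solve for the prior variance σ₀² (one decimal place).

σ₀² = 92.4

Posterior precision equals prior precision plus data precision: 1/σ_n² = 1/σ₀² + n/σ².
So 1/σ₀² = 1/3.1750 − 25/82.2 = 0.314961 − 0.304136 = 0.010825.
Hence σ₀² = 1/0.010825 ≈ 92.4.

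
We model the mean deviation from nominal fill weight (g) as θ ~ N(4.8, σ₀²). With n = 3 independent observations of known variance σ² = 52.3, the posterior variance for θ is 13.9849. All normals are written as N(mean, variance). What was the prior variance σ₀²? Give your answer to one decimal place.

For the Normal–Normal model with known σ², precisions add: τ_n = τ₀ + n/σ².
So 1/σ₀² = 1/13.9849 − 3/52.3 = 0.071506 − 0.057361 = 0.014145.
Hence σ₀² = 1/0.014145 ≈ 70.7.

σ₀² = 70.7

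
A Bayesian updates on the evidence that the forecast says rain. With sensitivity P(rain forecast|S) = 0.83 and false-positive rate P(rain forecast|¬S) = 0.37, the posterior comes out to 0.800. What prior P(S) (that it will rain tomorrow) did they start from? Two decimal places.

P(S) = 0.64

In odds form, posterior odds = prior odds × likelihood ratio, so prior odds = posterior odds ÷ LR.
Posterior odds = 0.800/(1−0.800) = 4.0000. LR = 0.83/0.37 = 2.2432.
Prior odds = 4.0000/2.2432 = 1.7832, so P(S) = 1.7832/(1+1.7832) ≈ 0.64.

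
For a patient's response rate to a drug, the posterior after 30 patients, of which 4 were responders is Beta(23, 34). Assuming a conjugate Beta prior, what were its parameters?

Under Beta–binomial conjugacy the posterior parameters are (α+s, β+f).
Subtract the data counts: 23−4=19, 34−26=8.

Beta(19, 8)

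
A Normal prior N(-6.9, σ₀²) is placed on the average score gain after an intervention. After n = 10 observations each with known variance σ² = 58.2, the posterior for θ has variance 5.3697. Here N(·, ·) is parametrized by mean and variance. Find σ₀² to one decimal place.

Posterior precision equals prior precision plus data precision: 1/σ_n² = 1/σ₀² + n/σ².
So 1/σ₀² = 1/5.3697 − 10/58.2 = 0.186230 − 0.171821 = 0.014409.
Hence σ₀² = 1/0.014409 ≈ 69.4.

σ₀² = 69.4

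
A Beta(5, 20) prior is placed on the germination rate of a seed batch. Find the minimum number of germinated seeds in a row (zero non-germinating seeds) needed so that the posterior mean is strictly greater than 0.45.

After k germinated seeds and 0 non-germinating seeds the posterior is Beta(5+k, 20), with mean (5+k)/(5+20+k).
Set (5+k)/(25+k) > 0.45 and solve: k > (0.45·25 − 5)/(1 − 0.45) = 11.364.
The smallest integer exceeding 11.364 is 12.

k = 12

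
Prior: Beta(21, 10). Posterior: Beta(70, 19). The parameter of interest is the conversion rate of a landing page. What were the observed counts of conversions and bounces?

49 conversions and 9 bounces

Beta is conjugate to the binomial likelihood: posterior = Beta(α+s, β+f).
So s = 70 − 21 = 49 and f = 19 − 10 = 9.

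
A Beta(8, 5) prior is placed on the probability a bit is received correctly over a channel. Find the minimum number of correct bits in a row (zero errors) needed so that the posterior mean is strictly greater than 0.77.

k = 9

After k correct bits and 0 errors the posterior is Beta(8+k, 5), with mean (8+k)/(8+5+k).
Set (8+k)/(13+k) > 0.77 and solve: k > (0.77·13 − 8)/(1 − 0.77) = 8.739.
The smallest integer exceeding 8.739 is 9.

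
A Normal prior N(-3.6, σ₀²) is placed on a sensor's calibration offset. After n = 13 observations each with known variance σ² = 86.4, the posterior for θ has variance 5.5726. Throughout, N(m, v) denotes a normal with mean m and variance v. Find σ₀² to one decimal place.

For the Normal–Normal model with known σ², precisions add: τ_n = τ₀ + n/σ².
So 1/σ₀² = 1/5.5726 − 13/86.4 = 0.179449 − 0.150463 = 0.028986.
Hence σ₀² = 1/0.028986 ≈ 34.5.

σ₀² = 34.5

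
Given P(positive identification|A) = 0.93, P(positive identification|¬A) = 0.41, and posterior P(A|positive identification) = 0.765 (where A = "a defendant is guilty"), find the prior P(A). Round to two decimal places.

P(A) = 0.59

In odds form, posterior odds = prior odds × likelihood ratio, so prior odds = posterior odds ÷ LR.
Posterior odds = 0.765/(1−0.765) = 3.2553. LR = 0.93/0.41 = 2.2683.
Prior odds = 3.2553/2.2683 = 1.4351, so P(A) = 1.4351/(1+1.4351) ≈ 0.59.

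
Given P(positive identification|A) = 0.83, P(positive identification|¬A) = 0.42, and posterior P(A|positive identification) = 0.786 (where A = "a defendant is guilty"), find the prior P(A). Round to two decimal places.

In odds form, posterior odds = prior odds × likelihood ratio, so prior odds = posterior odds ÷ LR.
Posterior odds = 0.786/(1−0.786) = 3.6729. LR = 0.83/0.42 = 1.9762.
Prior odds = 3.6729/1.9762 = 1.8586, so P(A) = 1.8586/(1+1.8586) ≈ 0.65.

P(A) = 0.65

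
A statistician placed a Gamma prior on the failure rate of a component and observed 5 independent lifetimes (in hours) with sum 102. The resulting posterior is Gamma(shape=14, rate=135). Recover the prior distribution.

Gamma(shape=9, rate=33)

Gamma–exponential conjugacy: posterior shape = α + n, posterior rate = β + Σtᵢ.
So α = 14 − 5 = 9 and β = 135 − 102 = 33.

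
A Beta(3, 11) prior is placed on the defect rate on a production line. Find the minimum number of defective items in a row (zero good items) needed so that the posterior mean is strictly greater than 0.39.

After k defective items and 0 good items the posterior is Beta(3+k, 11), with mean (3+k)/(3+11+k).
Set (3+k)/(14+k) > 0.39 and solve: k > (0.39·14 − 3)/(1 − 0.39) = 4.033.
The smallest integer exceeding 4.033 is 5.

k = 5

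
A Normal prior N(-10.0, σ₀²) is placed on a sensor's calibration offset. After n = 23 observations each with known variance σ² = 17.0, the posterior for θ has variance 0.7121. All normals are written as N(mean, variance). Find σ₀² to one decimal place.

σ₀² = 19.5

Posterior precision equals prior precision plus data precision: 1/σ_n² = 1/σ₀² + n/σ².
So 1/σ₀² = 1/0.7121 − 23/17.0 = 1.404297 − 1.352941 = 0.051356.
Hence σ₀² = 1/0.051356 ≈ 19.5.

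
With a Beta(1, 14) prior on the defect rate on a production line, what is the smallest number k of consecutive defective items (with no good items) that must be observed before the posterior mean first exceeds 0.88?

k = 102

After k defective items and 0 good items the posterior is Beta(1+k, 14), with mean (1+k)/(1+14+k).
Set (1+k)/(15+k) > 0.88 and solve: k > (0.88·15 − 1)/(1 − 0.88) = 101.667.
The smallest integer exceeding 101.667 is 102, and checking k=102: (103)/(117) = 0.8803 > 0.88.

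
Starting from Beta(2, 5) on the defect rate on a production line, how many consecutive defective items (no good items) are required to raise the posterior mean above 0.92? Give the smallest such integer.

After k defective items and 0 good items the posterior is Beta(2+k, 5), with mean (2+k)/(2+5+k).
Set (2+k)/(7+k) > 0.92 and solve: k > (0.92·7 − 2)/(1 − 0.92) = 55.500.
The smallest integer exceeding 55.500 is 56.

k = 56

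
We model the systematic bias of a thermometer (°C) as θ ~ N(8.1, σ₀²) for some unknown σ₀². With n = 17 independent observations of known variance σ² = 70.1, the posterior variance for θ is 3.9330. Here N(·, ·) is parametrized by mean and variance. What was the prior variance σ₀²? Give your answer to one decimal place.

σ₀² = 85.1

Posterior precision equals prior precision plus data precision: 1/σ_n² = 1/σ₀² + n/σ².
So 1/σ₀² = 1/3.9330 − 17/70.1 = 0.254259 − 0.242511 = 0.011748.
Hence σ₀² = 1/0.011748 ≈ 85.1.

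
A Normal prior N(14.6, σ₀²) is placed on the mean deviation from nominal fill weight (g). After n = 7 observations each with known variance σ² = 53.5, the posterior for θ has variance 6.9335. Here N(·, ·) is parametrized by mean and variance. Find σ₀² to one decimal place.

σ₀² = 74.7

For the Normal–Normal model with known σ², precisions add: τ_n = τ₀ + n/σ².
So 1/σ₀² = 1/6.9335 − 7/53.5 = 0.144227 − 0.130841 = 0.013386.
Hence σ₀² = 1/0.013386 ≈ 74.7.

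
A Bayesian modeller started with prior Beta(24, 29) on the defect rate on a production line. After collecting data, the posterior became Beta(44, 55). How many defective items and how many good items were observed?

Under Beta–binomial conjugacy the posterior parameters are (α+s, β+f).
Match parameters: s=44−24=20, f=55−29=26.

20 defective items and 26 good items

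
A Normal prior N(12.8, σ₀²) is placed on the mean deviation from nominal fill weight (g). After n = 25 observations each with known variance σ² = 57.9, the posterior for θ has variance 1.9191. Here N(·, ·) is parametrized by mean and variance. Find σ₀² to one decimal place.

σ₀² = 11.2

Posterior precision equals prior precision plus data precision: 1/σ_n² = 1/σ₀² + n/σ².
So 1/σ₀² = 1/1.9191 − 25/57.9 = 0.521078 − 0.431779 = 0.089299.
Hence σ₀² = 1/0.089299 ≈ 11.2.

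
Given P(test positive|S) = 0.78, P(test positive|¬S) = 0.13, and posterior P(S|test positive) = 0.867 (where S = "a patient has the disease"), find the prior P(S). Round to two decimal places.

P(S) = 0.52

Bayes' rule in odds form gives O(S|E) = O(S)·[P(E|S)/P(E|¬S)], hence O(S) = O(S|E)/LR.
Posterior odds = 0.867/(1−0.867) = 6.5188. LR = 0.78/0.13 = 6.0000.
Prior odds = 6.5188/6.0000 = 1.0865, so P(S) = 1.0865/(1+1.0865) ≈ 0.52.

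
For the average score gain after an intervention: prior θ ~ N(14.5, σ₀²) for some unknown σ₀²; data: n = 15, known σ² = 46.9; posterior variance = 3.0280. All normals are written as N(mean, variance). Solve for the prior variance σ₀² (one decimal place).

σ₀² = 96.0

Posterior precision equals prior precision plus data precision: 1/σ_n² = 1/σ₀² + n/σ².
So 1/σ₀² = 1/3.0280 − 15/46.9 = 0.330251 − 0.319829 = 0.010422.
Hence σ₀² = 1/0.010422 ≈ 96.0.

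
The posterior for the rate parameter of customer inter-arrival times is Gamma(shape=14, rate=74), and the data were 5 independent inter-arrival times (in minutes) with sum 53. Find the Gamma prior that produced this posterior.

Gamma(shape=9, rate=21)

For an exponential likelihood with a Gamma(α, β) prior on the rate, n observations with total T give posterior Gamma(α+n, β+T).
So α = 14 − 5 = 9 and β = 74 − 53 = 21.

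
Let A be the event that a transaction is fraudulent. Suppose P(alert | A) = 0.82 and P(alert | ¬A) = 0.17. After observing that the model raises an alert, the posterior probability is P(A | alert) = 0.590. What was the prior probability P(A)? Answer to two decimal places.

P(A) = 0.23

Bayes' rule in odds form gives O(A|E) = O(A)·[P(E|A)/P(E|¬A)], hence O(A) = O(A|E)/LR.
Posterior odds = 0.590/(1−0.590) = 1.4390. LR = 0.82/0.17 = 4.8235.
Prior odds = 1.4390/4.8235 = 0.2983, so P(A) = 0.2983/(1+0.2983) ≈ 0.23.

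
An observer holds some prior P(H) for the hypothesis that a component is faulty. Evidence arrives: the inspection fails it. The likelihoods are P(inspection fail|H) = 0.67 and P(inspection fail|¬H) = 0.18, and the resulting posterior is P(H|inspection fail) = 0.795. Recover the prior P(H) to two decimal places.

P(H) = 0.51

Bayes' rule in odds form gives O(H|E) = O(H)·[P(E|H)/P(E|¬H)], hence O(H) = O(H|E)/LR.
Posterior odds = 0.795/(1−0.795) = 3.8780. LR = 0.67/0.18 = 3.7222.
Prior odds = 3.8780/3.7222 = 1.0419, so P(H) = 1.0419/(1+1.0419) ≈ 0.51.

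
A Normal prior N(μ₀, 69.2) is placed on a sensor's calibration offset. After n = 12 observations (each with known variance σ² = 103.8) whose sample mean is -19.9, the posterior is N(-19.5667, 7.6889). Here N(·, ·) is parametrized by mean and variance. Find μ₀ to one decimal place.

The posterior mean is a precision-weighted average: μ_n = (τ₀μ₀ + τ_data·x̄)/(τ₀+τ_data), with τ₀=1/σ₀² and τ_data=n/σ².
Here τ₀ = 1/69.2 = 0.014451 and τ_data = 12/103.8 = 0.115607, so τ_n = 0.130058.
Rearranging for μ₀: μ₀ = (μ_n·τ_n − τ_data·x̄)/τ₀ = (-19.5667·0.130058 − 0.115607·-19.9) / 0.014451 = -0.244227/0.014451 ≈ -16.9.

μ₀ = -16.9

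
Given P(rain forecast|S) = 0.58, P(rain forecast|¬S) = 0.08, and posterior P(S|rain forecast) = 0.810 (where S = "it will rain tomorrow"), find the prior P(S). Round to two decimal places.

Bayes' rule in odds form gives O(S|E) = O(S)·[P(E|S)/P(E|¬S)], hence O(S) = O(S|E)/LR.
Posterior odds = 0.810/(1−0.810) = 4.2632. LR = 0.58/0.08 = 7.2500.
Prior odds = 4.2632/7.2500 = 0.5880, so P(S) = 0.5880/(1+0.5880) ≈ 0.37.

P(S) = 0.37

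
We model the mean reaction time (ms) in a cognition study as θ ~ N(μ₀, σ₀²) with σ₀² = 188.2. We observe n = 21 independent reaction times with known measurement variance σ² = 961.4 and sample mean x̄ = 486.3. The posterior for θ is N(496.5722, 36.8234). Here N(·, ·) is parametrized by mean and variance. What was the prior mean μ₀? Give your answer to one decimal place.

The posterior mean is a precision-weighted average: μ_n = (τ₀μ₀ + τ_data·x̄)/(τ₀+τ_data), with τ₀=1/σ₀² and τ_data=n/σ².
Here τ₀ = 1/188.2 = 0.005313 and τ_data = 21/961.4 = 0.021843, so τ_n = 0.027156.
Rearranging for μ₀: μ₀ = (μ_n·τ_n − τ_data·x̄)/τ₀ = (496.5722·0.027156 − 0.021843·486.3) / 0.005313 = 2.862664/0.005313 ≈ 538.8.

μ₀ = 538.8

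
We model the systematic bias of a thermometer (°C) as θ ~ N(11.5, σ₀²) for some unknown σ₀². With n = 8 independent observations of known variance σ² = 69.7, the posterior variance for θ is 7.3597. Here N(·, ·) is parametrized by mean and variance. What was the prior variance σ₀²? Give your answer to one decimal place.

Posterior precision equals prior precision plus data precision: 1/σ_n² = 1/σ₀² + n/σ².
So 1/σ₀² = 1/7.3597 − 8/69.7 = 0.135875 − 0.114778 = 0.021097.
Hence σ₀² = 1/0.021097 ≈ 47.4.

σ₀² = 47.4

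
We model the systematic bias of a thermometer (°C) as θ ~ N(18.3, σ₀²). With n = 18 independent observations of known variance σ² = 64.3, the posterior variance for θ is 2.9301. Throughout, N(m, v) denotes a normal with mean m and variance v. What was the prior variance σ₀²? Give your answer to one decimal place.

σ₀² = 16.3

Posterior precision equals prior precision plus data precision: 1/σ_n² = 1/σ₀² + n/σ².
So 1/σ₀² = 1/2.9301 − 18/64.3 = 0.341285 − 0.279938 = 0.061347.
Hence σ₀² = 1/0.061347 ≈ 16.3.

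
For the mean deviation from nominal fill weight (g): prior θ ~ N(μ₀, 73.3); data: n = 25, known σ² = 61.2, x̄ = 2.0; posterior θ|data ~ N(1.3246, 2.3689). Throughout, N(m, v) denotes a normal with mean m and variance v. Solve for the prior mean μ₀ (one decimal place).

μ₀ = -18.9

The posterior mean is a precision-weighted average: μ_n = (τ₀μ₀ + τ_data·x̄)/(τ₀+τ_data), with τ₀=1/σ₀² and τ_data=n/σ².
Here τ₀ = 1/73.3 = 0.013643 and τ_data = 25/61.2 = 0.408497, so τ_n = 0.422140.
Rearranging for μ₀: μ₀ = (μ_n·τ_n − τ_data·x̄)/τ₀ = (1.3246·0.422140 − 0.408497·2.0) / 0.013643 = -0.257827/0.013643 ≈ -18.9.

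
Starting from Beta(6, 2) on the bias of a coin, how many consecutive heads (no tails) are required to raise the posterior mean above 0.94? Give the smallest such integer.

k = 26

After k heads and 0 tails the posterior is Beta(6+k, 2), with mean (6+k)/(6+2+k).
Set (6+k)/(8+k) > 0.94 and solve: k > (0.94·8 − 6)/(1 − 0.94) = 25.333.
The smallest integer exceeding 25.333 is 26, and checking k=26: (32)/(34) = 0.9412 > 0.94.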